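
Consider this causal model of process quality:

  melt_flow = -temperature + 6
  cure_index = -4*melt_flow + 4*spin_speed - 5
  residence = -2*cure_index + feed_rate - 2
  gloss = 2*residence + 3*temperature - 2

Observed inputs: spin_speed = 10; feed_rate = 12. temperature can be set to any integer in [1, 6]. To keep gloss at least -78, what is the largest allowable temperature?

Substituting into the cure_index equation gives cure_index = 4*temperature + 11.
Substituting into the residence equation gives residence = -8*temperature - 12.
gloss becomes -13*temperature - 26.
Require -13*temperature - 26 ≥ -78, so temperature ≤ 4.
The largest integer in [1, 6] satisfying this is 4.

temperature = 4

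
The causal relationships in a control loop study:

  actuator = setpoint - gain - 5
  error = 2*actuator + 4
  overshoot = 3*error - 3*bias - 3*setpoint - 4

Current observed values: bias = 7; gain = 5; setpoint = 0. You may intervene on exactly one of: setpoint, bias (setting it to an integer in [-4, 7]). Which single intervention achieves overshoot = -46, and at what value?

set bias = -2

Intervening on setpoint: overshoot = 3*setpoint - 73. Reaching -46 requires setpoint = 9, outside [-4, 7].
Intervening on bias: with other inputs at their observed values, overshoot = -3*bias - 52. Solving for -46 gives bias = -2, within [-4, 7].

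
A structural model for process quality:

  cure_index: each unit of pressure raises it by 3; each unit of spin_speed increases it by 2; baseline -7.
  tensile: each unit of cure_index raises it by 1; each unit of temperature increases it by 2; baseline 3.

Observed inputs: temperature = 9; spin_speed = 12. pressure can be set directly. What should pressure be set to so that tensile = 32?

Substituting into the cure_index equation gives cure_index = 3*pressure + 17.
tensile becomes 3*pressure + 38.
Solve 3*pressure + 38 = 32: pressure = (32 - 38) / 3 = -2.

pressure = -2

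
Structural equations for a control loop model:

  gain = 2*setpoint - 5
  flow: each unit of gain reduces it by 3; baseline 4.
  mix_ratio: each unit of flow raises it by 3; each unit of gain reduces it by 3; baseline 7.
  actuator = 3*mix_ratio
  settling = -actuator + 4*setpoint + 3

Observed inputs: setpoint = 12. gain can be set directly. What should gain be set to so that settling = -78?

Intervening on gain fixes its value directly, overriding its dependence on setpoint.
Substituting into the mix_ratio equation gives mix_ratio = -12*gain + 19.
So actuator = -36*gain + 57.
This gives settling = 36*gain - 6.
Solve 36*gain - 6 = -78: gain = (-78 + 6) / 36 = -2.

gain = -2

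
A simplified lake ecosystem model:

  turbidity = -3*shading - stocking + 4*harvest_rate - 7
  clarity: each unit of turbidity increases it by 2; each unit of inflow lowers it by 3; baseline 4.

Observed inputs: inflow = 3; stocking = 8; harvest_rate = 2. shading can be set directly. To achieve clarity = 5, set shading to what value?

shading = -4

Substituting into the turbidity equation gives turbidity = -3*shading - 7.
Substituting into the clarity equation gives clarity = -6*shading - 19.
Solve -6*shading - 19 = 5: shading = (5 + 19) / -6 = -4.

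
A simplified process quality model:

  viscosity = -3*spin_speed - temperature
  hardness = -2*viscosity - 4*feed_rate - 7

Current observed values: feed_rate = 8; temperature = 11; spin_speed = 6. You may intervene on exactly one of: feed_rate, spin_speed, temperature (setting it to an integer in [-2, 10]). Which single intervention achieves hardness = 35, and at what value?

set feed_rate = 4

Intervening on feed_rate: with other inputs at their observed values, hardness = -4*feed_rate + 51. Solving for 35 gives feed_rate = 4, within [-2, 10].
Intervening on spin_speed: hardness = 6*spin_speed - 17. Reaching 35 requires spin_speed = 26/3, not an integer.
Intervening on temperature: hardness = 2*temperature - 3. Reaching 35 requires temperature = 19, outside [-2, 10].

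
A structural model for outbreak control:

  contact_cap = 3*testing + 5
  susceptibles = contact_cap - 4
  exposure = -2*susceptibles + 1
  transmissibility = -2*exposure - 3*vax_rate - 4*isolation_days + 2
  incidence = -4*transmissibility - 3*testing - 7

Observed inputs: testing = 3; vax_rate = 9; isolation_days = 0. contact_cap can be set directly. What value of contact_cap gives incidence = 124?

Intervening on contact_cap fixes its value directly, overriding its dependence on testing.
Substituting into the exposure equation gives exposure = -2*contact_cap + 9.
This gives transmissibility = 4*contact_cap - 43.
incidence becomes -16*contact_cap + 156.
Solve -16*contact_cap + 156 = 124: contact_cap = (124 - 156) / -16 = 2.

contact_cap = 2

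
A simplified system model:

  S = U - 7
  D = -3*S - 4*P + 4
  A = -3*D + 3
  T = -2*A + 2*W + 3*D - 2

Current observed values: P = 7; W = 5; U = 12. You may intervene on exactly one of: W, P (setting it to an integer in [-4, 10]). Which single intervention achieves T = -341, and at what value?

Intervening on W: with other inputs at their observed values, T = 2*W - 359. Solving for -341 gives W = 9, within [-4, 10].
Intervening on P: T = -36*P - 97. Reaching -341 requires P = 61/9, not an integer.

set W = 9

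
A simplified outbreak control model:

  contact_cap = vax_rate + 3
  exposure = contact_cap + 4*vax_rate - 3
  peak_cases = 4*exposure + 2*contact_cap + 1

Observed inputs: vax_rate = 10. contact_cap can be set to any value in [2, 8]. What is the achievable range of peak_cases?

Intervening on contact_cap fixes its value directly, overriding its dependence on vax_rate.
Substituting into the exposure equation gives exposure = contact_cap + 37.
This gives peak_cases = 6*contact_cap + 149.
Linear in contact_cap, so extremes are at the endpoints: contact_cap = 2 gives peak_cases = 161; contact_cap = 8 gives peak_cases = 197.

161 to 197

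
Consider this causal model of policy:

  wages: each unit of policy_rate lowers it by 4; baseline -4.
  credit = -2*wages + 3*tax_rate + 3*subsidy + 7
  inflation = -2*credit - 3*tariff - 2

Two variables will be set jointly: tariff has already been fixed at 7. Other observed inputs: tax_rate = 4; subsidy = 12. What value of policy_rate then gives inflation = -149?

With tariff held at 7:
Substituting into the credit equation gives credit = 8*policy_rate + 63.
Substituting into the inflation equation gives inflation = -16*policy_rate - 149.
Solve -16*policy_rate - 149 = -149: policy_rate = (-149 + 149) / -16 = 0.

policy_rate = 0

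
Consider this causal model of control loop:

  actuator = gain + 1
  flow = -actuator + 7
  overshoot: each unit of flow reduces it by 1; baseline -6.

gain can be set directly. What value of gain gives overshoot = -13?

Substituting into the flow equation gives flow = -gain + 6.
Substituting into the overshoot equation gives overshoot = gain - 12.
Solve gain - 12 = -13: gain = (-13 + 12) / 1 = -1.

gain = -1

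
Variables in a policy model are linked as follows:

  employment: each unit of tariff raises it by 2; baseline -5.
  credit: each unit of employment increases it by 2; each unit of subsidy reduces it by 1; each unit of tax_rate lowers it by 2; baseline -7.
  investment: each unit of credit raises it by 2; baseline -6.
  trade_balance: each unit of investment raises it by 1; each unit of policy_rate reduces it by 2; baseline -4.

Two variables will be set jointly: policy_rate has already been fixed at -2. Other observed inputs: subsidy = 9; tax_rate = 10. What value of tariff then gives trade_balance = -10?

tariff = 11

With policy_rate held at -2:
Substituting into the credit equation gives credit = 4*tariff - 46.
Substituting into the investment equation gives investment = 8*tariff - 98.
So trade_balance = 8*tariff - 98.
Solve 8*tariff - 98 = -10: tariff = (-10 + 98) / 8 = 11.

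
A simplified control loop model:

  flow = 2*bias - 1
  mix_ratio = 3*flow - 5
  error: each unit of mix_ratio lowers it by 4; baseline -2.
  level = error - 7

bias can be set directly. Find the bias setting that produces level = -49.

bias = 3

Substituting into the mix_ratio equation gives mix_ratio = 6*bias - 8.
error becomes -24*bias + 30.
level becomes -24*bias + 23.
Solve -24*bias + 23 = -49: bias = (-49 - 23) / -24 = 3.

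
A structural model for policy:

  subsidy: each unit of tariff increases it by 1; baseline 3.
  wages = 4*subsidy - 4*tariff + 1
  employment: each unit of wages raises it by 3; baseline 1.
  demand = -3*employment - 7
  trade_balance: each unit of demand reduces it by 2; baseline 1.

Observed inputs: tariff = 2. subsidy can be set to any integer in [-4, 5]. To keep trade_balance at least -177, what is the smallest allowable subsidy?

Intervening on subsidy fixes its value directly, overriding its dependence on tariff.
Substituting into the wages equation gives wages = 4*subsidy - 7.
Substituting into the employment equation gives employment = 12*subsidy - 20.
So demand = -36*subsidy + 53.
Substituting into the trade_balance equation gives trade_balance = 72*subsidy - 105.
Require 72*subsidy - 105 ≥ -177, so subsidy ≥ -1.
The smallest integer in [-4, 5] satisfying this is -1.

subsidy = -1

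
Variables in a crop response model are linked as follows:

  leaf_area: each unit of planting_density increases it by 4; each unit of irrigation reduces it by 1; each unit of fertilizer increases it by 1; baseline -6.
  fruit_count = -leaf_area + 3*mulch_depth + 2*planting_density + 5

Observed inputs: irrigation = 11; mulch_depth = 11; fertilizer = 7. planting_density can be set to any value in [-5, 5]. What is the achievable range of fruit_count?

38 to 58

Substituting into the leaf_area equation gives leaf_area = 4*planting_density - 10.
This gives fruit_count = -2*planting_density + 48.
Linear in planting_density, so extremes are at the endpoints: planting_density = -5 gives fruit_count = 58; planting_density = 5 gives fruit_count = 38.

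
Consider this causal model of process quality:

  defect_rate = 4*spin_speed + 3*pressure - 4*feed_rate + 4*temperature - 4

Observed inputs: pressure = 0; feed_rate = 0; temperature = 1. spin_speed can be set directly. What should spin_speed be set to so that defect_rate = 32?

Substituting into the defect_rate equation gives defect_rate = 4*spin_speed.
Solve 4*spin_speed = 32: spin_speed = 32 / 4 = 8.

spin_speed = 8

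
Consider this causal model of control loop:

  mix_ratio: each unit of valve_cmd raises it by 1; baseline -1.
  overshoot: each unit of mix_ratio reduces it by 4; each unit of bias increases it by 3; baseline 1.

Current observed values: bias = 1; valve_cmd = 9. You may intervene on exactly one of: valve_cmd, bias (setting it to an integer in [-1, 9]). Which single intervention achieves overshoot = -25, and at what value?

Intervening on valve_cmd: overshoot = -4*valve_cmd + 8. Reaching -25 requires valve_cmd = 33/4, not an integer.
Intervening on bias: with other inputs at their observed values, overshoot = 3*bias - 31. Solving for -25 gives bias = 2, within [-1, 9].

set bias = 2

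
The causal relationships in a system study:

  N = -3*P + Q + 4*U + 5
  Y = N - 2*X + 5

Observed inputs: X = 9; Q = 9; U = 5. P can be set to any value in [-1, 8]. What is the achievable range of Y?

Substituting into the N equation gives N = -3*P + 34.
This gives Y = -3*P + 21.
Linear in P, so extremes are at the endpoints: P = -1 gives Y = 24; P = 8 gives Y = -3.

-3 to 24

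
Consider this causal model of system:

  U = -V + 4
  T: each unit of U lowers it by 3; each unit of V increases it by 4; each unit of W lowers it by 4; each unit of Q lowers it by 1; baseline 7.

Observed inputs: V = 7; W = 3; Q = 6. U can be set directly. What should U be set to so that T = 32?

Intervening on U fixes its value directly, overriding its dependence on V.
Substituting into the T equation gives T = -3*U + 17.
Solve -3*U + 17 = 32: U = (32 - 17) / -3 = -5.

U = -5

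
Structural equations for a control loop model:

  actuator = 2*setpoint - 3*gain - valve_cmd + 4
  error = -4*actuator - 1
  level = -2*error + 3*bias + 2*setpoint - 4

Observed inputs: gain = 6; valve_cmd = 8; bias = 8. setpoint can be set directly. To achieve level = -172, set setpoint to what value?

Substituting into the actuator equation gives actuator = 2*setpoint - 22.
Substituting into the error equation gives error = -8*setpoint + 87.
This gives level = 18*setpoint - 154.
Solve 18*setpoint - 154 = -172: setpoint = (-172 + 154) / 18 = -1.

setpoint = -1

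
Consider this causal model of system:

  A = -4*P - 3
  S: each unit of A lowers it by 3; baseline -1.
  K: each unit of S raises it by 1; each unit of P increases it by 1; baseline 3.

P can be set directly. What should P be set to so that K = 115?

Substituting into the S equation gives S = 12*P + 8.
This gives K = 13*P + 11.
Solve 13*P + 11 = 115: P = (115 - 11) / 13 = 8.

P = 8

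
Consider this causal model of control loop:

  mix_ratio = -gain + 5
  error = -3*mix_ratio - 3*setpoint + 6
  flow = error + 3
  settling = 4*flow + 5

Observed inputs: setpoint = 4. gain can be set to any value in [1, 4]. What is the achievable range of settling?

Substituting into the error equation gives error = 3*gain - 21.
Substituting into the flow equation gives flow = 3*gain - 18.
This gives settling = 12*gain - 67.
Linear in gain, so extremes are at the endpoints: gain = 1 gives settling = -55; gain = 4 gives settling = -19.

-55 to -19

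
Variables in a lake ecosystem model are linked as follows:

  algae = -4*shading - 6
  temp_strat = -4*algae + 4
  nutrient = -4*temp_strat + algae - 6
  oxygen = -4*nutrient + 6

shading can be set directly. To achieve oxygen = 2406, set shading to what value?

shading = 7

Substituting into the temp_strat equation gives temp_strat = 16*shading + 28.
Substituting into the nutrient equation gives nutrient = -68*shading - 124.
Substituting into the oxygen equation gives oxygen = 272*shading + 502.
Solve 272*shading + 502 = 2406: shading = (2406 - 502) / 272 = 7.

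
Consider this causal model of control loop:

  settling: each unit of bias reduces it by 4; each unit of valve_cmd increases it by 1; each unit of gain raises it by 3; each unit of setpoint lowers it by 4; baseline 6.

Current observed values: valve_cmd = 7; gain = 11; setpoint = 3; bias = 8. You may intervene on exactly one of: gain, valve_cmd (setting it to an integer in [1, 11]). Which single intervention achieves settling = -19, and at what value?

set gain = 4

Intervening on gain: with other inputs at their observed values, settling = 3*gain - 31. Solving for -19 gives gain = 4, within [1, 11].
Intervening on valve_cmd: settling = valve_cmd - 5. Reaching -19 requires valve_cmd = -14, outside [1, 11].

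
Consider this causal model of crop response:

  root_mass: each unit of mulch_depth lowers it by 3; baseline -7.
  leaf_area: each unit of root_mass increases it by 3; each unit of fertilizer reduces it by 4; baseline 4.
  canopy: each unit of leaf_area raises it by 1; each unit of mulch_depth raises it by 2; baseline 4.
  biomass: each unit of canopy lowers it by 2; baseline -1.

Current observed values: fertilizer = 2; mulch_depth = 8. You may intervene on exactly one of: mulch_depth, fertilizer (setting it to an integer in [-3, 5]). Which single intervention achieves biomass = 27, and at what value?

set mulch_depth = -1

Intervening on mulch_depth: with other inputs at their observed values, biomass = 14*mulch_depth + 41. Solving for 27 gives mulch_depth = -1, within [-3, 5].
Intervening on fertilizer: biomass = 8*fertilizer + 137. Reaching 27 requires fertilizer = -55/4, not an integer.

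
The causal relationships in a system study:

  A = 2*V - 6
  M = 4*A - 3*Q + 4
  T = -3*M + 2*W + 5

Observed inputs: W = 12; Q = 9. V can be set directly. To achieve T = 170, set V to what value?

Substituting into the M equation gives M = 8*V - 47.
Substituting into the T equation gives T = -24*V + 170.
Solve -24*V + 170 = 170: V = (170 - 170) / -24 = 0.

V = 0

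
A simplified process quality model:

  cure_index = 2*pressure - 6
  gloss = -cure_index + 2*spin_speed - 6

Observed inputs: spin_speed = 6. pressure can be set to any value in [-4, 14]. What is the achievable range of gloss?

-16 to 20

Substituting into the gloss equation gives gloss = -2*pressure + 12.
Linear in pressure, so extremes are at the endpoints: pressure = -4 gives gloss = 20; pressure = 14 gives gloss = -16.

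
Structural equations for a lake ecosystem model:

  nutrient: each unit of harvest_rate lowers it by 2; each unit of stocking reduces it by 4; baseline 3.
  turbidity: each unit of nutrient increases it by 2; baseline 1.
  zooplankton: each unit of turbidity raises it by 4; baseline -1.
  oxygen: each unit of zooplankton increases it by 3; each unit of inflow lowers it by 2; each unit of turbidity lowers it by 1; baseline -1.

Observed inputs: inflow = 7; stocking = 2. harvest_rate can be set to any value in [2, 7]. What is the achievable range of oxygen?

Substituting into the nutrient equation gives nutrient = -2*harvest_rate - 5.
This gives turbidity = -4*harvest_rate - 9.
zooplankton becomes -16*harvest_rate - 37.
Substituting into the oxygen equation gives oxygen = -44*harvest_rate - 117.
Linear in harvest_rate, so extremes are at the endpoints: harvest_rate = 2 gives oxygen = -205; harvest_rate = 7 gives oxygen = -425.

-425 to -205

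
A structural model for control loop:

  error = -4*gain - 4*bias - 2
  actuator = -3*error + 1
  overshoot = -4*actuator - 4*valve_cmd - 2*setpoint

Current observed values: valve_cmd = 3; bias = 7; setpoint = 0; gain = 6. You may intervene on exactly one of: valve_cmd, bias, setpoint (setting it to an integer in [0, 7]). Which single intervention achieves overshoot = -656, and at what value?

Intervening on valve_cmd: with other inputs at their observed values, overshoot = -4*valve_cmd - 652. Solving for -656 gives valve_cmd = 1, within [0, 7].
Intervening on bias: overshoot = -48*bias - 328. Reaching -656 requires bias = 41/6, not an integer.
Intervening on setpoint: overshoot = -2*setpoint - 664. Reaching -656 requires setpoint = -4, outside [0, 7].

set valve_cmd = 1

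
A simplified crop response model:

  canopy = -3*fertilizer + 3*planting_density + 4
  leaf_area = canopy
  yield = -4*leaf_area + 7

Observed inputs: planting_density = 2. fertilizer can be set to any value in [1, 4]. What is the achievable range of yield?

Substituting into the canopy equation gives canopy = -3*fertilizer + 10.
Substituting into the leaf_area equation gives leaf_area = -3*fertilizer + 10.
Substituting into the yield equation gives yield = 12*fertilizer - 33.
Linear in fertilizer, so extremes are at the endpoints: fertilizer = 1 gives yield = -21; fertilizer = 4 gives yield = 15.

-21 to 15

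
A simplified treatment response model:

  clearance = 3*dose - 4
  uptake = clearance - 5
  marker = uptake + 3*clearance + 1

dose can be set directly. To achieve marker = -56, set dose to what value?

dose = -3

Substituting into the uptake equation gives uptake = 3*dose - 9.
So marker = 12*dose - 20.
Solve 12*dose - 20 = -56: dose = (-56 + 20) / 12 = -3.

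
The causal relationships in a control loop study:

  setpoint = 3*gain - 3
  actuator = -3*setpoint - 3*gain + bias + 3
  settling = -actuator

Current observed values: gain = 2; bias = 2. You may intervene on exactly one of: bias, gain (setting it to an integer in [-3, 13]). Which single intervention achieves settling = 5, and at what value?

set bias = 7

Intervening on bias: with other inputs at their observed values, settling = -bias + 12. Solving for 5 gives bias = 7, within [-3, 13].
Intervening on gain: settling = 12*gain - 14. Reaching 5 requires gain = 19/12, not an integer.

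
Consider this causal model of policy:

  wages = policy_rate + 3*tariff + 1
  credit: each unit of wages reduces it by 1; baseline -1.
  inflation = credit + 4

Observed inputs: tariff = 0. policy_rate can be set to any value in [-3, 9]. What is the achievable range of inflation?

Substituting into the wages equation gives wages = policy_rate + 1.
So credit = -policy_rate - 2.
So inflation = -policy_rate + 2.
Linear in policy_rate, so extremes are at the endpoints: policy_rate = -3 gives inflation = 5; policy_rate = 9 gives inflation = -7.

-7 to 5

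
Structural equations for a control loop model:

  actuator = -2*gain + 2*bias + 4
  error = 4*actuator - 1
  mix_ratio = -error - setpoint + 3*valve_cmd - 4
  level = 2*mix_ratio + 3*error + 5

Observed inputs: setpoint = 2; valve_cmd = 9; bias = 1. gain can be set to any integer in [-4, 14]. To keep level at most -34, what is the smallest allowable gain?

Substituting into the actuator equation gives actuator = -2*gain + 6.
So error = -8*gain + 23.
Substituting into the mix_ratio equation gives mix_ratio = 8*gain - 2.
Substituting into the level equation gives level = -8*gain + 70.
Require -8*gain + 70 ≤ -34, so gain ≥ 13.
The smallest integer in [-4, 14] satisfying this is 13.

gain = 13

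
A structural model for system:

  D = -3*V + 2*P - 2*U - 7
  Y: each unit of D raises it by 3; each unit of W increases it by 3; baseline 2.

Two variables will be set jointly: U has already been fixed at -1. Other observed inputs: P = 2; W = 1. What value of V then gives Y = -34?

V = 4

With U held at -1:
Substituting into the D equation gives D = -3*V - 1.
Substituting into the Y equation gives Y = -9*V + 2.
Solve -9*V + 2 = -34: V = (-34 - 2) / -9 = 4.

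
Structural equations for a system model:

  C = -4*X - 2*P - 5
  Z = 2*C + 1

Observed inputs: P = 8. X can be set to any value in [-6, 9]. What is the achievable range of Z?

Substituting into the C equation gives C = -4*X - 21.
Substituting into the Z equation gives Z = -8*X - 41.
Linear in X, so extremes are at the endpoints: X = -6 gives Z = 7; X = 9 gives Z = -113.

-113 to 7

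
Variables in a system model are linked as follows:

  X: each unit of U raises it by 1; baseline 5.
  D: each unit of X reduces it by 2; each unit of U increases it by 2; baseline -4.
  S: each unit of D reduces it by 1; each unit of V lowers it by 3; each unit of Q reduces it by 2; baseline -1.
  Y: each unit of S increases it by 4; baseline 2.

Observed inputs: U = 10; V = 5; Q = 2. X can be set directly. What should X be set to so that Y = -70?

X = 9

Intervening on X fixes its value directly, overriding its dependence on U.
Substituting into the D equation gives D = -2*X + 16.
Substituting into the S equation gives S = 2*X - 36.
Substituting into the Y equation gives Y = 8*X - 142.
Solve 8*X - 142 = -70: X = (-70 + 142) / 8 = 9.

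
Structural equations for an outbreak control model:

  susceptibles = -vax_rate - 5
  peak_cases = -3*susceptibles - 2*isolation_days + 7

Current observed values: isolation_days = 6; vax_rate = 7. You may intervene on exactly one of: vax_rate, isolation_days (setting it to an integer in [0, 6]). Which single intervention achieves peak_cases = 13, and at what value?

Intervening on vax_rate: with other inputs at their observed values, peak_cases = 3*vax_rate + 10. Solving for 13 gives vax_rate = 1, within [0, 6].
Intervening on isolation_days: peak_cases = -2*isolation_days + 43. Reaching 13 requires isolation_days = 15, outside [0, 6].

set vax_rate = 1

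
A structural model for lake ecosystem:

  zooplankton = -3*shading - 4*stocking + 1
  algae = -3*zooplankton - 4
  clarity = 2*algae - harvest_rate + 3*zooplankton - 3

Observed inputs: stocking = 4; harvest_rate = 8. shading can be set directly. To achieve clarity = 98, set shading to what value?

shading = 8

Substituting into the zooplankton equation gives zooplankton = -3*shading - 15.
algae becomes 9*shading + 41.
Substituting into the clarity equation gives clarity = 9*shading + 26.
Solve 9*shading + 26 = 98: shading = (98 - 26) / 9 = 8.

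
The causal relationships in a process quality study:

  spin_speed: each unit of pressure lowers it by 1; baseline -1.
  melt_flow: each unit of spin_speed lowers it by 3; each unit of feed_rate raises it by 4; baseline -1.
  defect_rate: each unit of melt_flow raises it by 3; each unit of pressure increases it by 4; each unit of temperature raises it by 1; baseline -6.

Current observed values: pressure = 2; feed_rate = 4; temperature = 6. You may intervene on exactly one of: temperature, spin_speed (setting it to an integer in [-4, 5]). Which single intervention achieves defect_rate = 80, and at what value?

Intervening on temperature: defect_rate = temperature + 74. Reaching 80 requires temperature = 6, outside [-4, 5].
Intervening on spin_speed: with other inputs at their observed values, defect_rate = -9*spin_speed + 53. Solving for 80 gives spin_speed = -3, within [-4, 5].

set spin_speed = -3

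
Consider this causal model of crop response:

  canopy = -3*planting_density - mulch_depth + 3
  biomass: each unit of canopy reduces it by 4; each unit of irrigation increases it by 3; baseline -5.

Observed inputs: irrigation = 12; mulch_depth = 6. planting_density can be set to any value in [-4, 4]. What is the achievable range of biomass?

Substituting into the canopy equation gives canopy = -3*planting_density - 3.
This gives biomass = 12*planting_density + 43.
Linear in planting_density, so extremes are at the endpoints: planting_density = -4 gives biomass = -5; planting_density = 4 gives biomass = 91.

-5 to 91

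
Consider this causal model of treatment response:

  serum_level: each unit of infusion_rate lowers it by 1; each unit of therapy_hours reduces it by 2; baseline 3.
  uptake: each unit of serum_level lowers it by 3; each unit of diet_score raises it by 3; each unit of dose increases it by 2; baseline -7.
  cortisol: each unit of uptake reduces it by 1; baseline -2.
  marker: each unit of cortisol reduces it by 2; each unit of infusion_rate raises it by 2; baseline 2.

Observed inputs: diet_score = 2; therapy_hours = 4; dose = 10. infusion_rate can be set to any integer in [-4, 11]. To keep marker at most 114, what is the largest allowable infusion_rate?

Substituting into the serum_level equation gives serum_level = -infusion_rate - 5.
uptake becomes 3*infusion_rate + 34.
Substituting into the cortisol equation gives cortisol = -3*infusion_rate - 36.
Substituting into the marker equation gives marker = 8*infusion_rate + 74.
Require 8*infusion_rate + 74 ≤ 114, so infusion_rate ≤ 5.
The largest integer in [-4, 11] satisfying this is 5.

infusion_rate = 5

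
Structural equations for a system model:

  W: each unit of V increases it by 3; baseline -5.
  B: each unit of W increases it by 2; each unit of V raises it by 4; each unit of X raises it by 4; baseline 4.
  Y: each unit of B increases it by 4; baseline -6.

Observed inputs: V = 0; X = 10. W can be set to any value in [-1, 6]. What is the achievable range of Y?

162 to 218

Intervening on W fixes its value directly, overriding its dependence on V.
Substituting into the B equation gives B = 2*W + 44.
Y becomes 8*W + 170.
Linear in W, so extremes are at the endpoints: W = -1 gives Y = 162; W = 6 gives Y = 218.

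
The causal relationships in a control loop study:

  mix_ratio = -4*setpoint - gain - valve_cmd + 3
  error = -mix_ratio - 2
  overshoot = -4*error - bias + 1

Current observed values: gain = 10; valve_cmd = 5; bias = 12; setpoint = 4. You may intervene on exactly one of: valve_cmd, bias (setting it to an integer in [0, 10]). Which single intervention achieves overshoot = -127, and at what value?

set valve_cmd = 8

Intervening on valve_cmd: with other inputs at their observed values, overshoot = -4*valve_cmd - 95. Solving for -127 gives valve_cmd = 8, within [0, 10].
Intervening on bias: overshoot = -bias - 103. Reaching -127 requires bias = 24, outside [0, 10].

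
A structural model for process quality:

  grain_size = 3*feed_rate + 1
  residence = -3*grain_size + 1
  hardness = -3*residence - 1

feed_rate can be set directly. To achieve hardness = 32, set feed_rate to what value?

feed_rate = 1

Substituting into the residence equation gives residence = -9*feed_rate - 2.
So hardness = 27*feed_rate + 5.
Solve 27*feed_rate + 5 = 32: feed_rate = (32 - 5) / 27 = 1.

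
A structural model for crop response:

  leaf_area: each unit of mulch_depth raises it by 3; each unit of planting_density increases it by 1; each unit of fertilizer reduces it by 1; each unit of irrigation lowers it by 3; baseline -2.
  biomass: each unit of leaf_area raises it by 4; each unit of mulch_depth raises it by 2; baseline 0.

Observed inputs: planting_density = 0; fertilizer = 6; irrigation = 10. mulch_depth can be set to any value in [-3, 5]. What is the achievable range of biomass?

-194 to -82

Substituting into the leaf_area equation gives leaf_area = 3*mulch_depth - 38.
Substituting into the biomass equation gives biomass = 14*mulch_depth - 152.
Linear in mulch_depth, so extremes are at the endpoints: mulch_depth = -3 gives biomass = -194; mulch_depth = 5 gives biomass = -82.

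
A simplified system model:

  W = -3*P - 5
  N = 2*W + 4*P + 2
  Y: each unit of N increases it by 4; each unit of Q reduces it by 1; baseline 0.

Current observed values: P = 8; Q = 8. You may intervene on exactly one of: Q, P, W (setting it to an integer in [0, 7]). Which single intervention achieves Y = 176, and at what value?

Intervening on Q: Y = -Q - 96. Reaching 176 requires Q = -272, outside [0, 7].
Intervening on P: Y = -8*P - 40. Reaching 176 requires P = -27, outside [0, 7].
Intervening on W: with other inputs at their observed values, Y = 8*W + 128. Solving for 176 gives W = 6, within [0, 7].

set W = 6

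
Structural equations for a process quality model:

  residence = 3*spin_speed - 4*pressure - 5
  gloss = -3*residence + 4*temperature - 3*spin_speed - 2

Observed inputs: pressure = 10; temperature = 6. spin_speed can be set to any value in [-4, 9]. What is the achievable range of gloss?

Substituting into the residence equation gives residence = 3*spin_speed - 45.
So gloss = -12*spin_speed + 157.
Linear in spin_speed, so extremes are at the endpoints: spin_speed = -4 gives gloss = 205; spin_speed = 9 gives gloss = 49.

49 to 205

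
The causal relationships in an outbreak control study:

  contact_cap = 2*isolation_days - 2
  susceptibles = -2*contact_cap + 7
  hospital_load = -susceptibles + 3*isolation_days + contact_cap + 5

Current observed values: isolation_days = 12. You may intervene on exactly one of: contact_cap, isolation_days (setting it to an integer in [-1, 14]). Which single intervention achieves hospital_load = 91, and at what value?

set isolation_days = 11

Intervening on contact_cap: hospital_load = 3*contact_cap + 34. Reaching 91 requires contact_cap = 19, outside [-1, 14].
Intervening on isolation_days: with other inputs at their observed values, hospital_load = 9*isolation_days - 8. Solving for 91 gives isolation_days = 11, within [-1, 14].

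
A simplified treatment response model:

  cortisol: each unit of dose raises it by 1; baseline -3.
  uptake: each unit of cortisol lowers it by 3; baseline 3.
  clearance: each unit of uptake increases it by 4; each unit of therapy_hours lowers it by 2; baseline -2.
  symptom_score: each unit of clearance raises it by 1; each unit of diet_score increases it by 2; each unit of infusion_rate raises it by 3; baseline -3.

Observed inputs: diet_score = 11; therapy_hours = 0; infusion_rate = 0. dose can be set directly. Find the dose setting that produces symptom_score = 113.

Substituting into the uptake equation gives uptake = -3*dose + 12.
Substituting into the clearance equation gives clearance = -12*dose + 46.
Substituting into the symptom_score equation gives symptom_score = -12*dose + 65.
Solve -12*dose + 65 = 113: dose = (113 - 65) / -12 = -4.

dose = -4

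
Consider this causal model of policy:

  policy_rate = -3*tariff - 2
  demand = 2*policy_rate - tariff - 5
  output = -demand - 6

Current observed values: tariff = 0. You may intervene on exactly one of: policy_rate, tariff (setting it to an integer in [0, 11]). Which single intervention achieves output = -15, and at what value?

Intervening on policy_rate: with other inputs at their observed values, output = -2*policy_rate - 1. Solving for -15 gives policy_rate = 7, within [0, 11].
Intervening on tariff: output = 7*tariff + 3. Reaching -15 requires tariff = -18/7, not an integer.

set policy_rate = 7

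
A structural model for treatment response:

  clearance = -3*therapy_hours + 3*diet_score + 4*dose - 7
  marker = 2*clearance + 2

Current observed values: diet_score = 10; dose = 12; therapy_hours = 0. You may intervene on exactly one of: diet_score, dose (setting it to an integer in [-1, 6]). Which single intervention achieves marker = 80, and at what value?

Intervening on diet_score: marker = 6*diet_score + 84. Reaching 80 requires diet_score = -2/3, not an integer.
Intervening on dose: with other inputs at their observed values, marker = 8*dose + 48. Solving for 80 gives dose = 4, within [-1, 6].

set dose = 4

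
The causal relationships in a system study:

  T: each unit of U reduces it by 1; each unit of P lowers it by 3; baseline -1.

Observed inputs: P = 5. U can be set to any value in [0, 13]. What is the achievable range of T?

-29 to -16

Substituting into the T equation gives T = -U - 16.
Linear in U, so extremes are at the endpoints: U = 0 gives T = -16; U = 13 gives T = -29.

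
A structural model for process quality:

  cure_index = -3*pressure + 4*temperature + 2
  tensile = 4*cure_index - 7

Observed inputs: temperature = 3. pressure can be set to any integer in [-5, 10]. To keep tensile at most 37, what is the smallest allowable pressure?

Substituting into the cure_index equation gives cure_index = -3*pressure + 14.
So tensile = -12*pressure + 49.
Require -12*pressure + 49 ≤ 37, so pressure ≥ 1.
The smallest integer in [-5, 10] satisfying this is 1.

pressure = 1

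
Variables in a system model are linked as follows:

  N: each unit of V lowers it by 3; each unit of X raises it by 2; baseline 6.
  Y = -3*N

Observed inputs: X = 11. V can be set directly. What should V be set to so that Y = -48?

V = 4

Substituting into the N equation gives N = -3*V + 28.
Y becomes 9*V - 84.
Solve 9*V - 84 = -48: V = (-48 + 84) / 9 = 4.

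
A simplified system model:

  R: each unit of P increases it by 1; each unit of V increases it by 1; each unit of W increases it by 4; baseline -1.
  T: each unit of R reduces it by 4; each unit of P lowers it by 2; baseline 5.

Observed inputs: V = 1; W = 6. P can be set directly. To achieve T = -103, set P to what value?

Substituting into the R equation gives R = P + 24.
Substituting into the T equation gives T = -6*P - 91.
Solve -6*P - 91 = -103: P = (-103 + 91) / -6 = 2.

P = 2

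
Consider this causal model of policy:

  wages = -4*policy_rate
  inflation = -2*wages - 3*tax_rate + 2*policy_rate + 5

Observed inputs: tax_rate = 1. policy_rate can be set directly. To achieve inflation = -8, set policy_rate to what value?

policy_rate = -1

Substituting into the inflation equation gives inflation = 10*policy_rate + 2.
Solve 10*policy_rate + 2 = -8: policy_rate = (-8 - 2) / 10 = -1.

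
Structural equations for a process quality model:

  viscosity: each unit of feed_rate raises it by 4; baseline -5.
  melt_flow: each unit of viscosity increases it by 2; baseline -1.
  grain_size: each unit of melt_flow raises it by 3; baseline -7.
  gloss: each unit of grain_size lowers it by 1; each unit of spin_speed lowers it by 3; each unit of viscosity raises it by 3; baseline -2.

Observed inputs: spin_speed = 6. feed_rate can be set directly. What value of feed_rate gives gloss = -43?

feed_rate = 4

Substituting into the melt_flow equation gives melt_flow = 8*feed_rate - 11.
So grain_size = 24*feed_rate - 40.
Substituting into the gloss equation gives gloss = -12*feed_rate + 5.
Solve -12*feed_rate + 5 = -43: feed_rate = (-43 - 5) / -12 = 4.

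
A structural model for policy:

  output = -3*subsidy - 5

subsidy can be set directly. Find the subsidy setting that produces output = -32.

subsidy = 9

Solve -3*subsidy - 5 = -32: subsidy = (-32 + 5) / -3 = 9.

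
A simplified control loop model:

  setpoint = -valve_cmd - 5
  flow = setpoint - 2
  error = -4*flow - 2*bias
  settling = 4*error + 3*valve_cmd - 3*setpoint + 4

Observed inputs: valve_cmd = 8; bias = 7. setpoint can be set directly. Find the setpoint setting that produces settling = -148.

setpoint = 8

Intervening on setpoint fixes its value directly, overriding its dependence on valve_cmd.
Substituting into the error equation gives error = -4*setpoint - 6.
So settling = -19*setpoint + 4.
Solve -19*setpoint + 4 = -148: setpoint = (-148 - 4) / -19 = 8.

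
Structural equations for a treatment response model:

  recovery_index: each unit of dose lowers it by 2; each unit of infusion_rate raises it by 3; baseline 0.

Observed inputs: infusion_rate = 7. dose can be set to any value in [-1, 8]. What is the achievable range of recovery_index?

5 to 23

Substituting into the recovery_index equation gives recovery_index = -2*dose + 21.
Linear in dose, so extremes are at the endpoints: dose = -1 gives recovery_index = 23; dose = 8 gives recovery_index = 5.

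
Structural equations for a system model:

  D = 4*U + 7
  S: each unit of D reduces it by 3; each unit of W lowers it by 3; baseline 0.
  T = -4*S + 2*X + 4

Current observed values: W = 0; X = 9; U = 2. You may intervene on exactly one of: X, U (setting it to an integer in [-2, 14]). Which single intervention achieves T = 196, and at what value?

Intervening on X: with other inputs at their observed values, T = 2*X + 184. Solving for 196 gives X = 6, within [-2, 14].
Intervening on U: T = 48*U + 106. Reaching 196 requires U = 15/8, not an integer.

set X = 6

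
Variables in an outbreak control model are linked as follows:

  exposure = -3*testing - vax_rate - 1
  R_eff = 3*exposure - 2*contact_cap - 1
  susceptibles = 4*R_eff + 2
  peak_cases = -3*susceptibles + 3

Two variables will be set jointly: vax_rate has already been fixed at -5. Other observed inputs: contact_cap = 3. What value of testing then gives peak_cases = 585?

With vax_rate held at -5:
Substituting into the exposure equation gives exposure = -3*testing + 4.
Substituting into the R_eff equation gives R_eff = -9*testing + 5.
Substituting into the susceptibles equation gives susceptibles = -36*testing + 22.
Substituting into the peak_cases equation gives peak_cases = 108*testing - 63.
Solve 108*testing - 63 = 585: testing = (585 + 63) / 108 = 6.

testing = 6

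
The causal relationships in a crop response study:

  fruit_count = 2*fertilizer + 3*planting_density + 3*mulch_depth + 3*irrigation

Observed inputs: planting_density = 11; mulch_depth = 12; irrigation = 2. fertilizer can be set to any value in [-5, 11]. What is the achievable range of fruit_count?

Substituting into the fruit_count equation gives fruit_count = 2*fertilizer + 75.
Linear in fertilizer, so extremes are at the endpoints: fertilizer = -5 gives fruit_count = 65; fertilizer = 11 gives fruit_count = 97.

65 to 97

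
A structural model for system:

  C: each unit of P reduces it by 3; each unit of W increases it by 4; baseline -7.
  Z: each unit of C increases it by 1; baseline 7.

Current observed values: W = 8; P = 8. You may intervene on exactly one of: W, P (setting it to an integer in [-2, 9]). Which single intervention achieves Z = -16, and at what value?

set W = 2

Intervening on W: with other inputs at their observed values, Z = 4*W - 24. Solving for -16 gives W = 2, within [-2, 9].
Intervening on P: Z = -3*P + 32. Reaching -16 requires P = 16, outside [-2, 9].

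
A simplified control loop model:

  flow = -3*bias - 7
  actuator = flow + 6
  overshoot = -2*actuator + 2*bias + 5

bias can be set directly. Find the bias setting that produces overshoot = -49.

Substituting into the actuator equation gives actuator = -3*bias - 1.
Substituting into the overshoot equation gives overshoot = 8*bias + 7.
Solve 8*bias + 7 = -49: bias = (-49 - 7) / 8 = -7.

bias = -7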